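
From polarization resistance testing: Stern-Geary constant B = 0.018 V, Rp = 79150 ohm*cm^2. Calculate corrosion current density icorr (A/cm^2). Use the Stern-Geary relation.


Apply the Stern-Geary relation: icorr = B / Rp
icorr = 0.018 / 79150 = 2.274×10^-7 A/cm^2

2.274×10^-7 A/cm^2


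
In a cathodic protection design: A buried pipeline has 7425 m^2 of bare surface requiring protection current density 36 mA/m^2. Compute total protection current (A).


I = area * current density, then convert mA → A (÷1000)
I = 7425 * 36 / 1000 = 267.3 A

267.3 A


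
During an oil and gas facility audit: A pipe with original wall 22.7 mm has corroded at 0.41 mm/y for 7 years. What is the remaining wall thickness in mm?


Remaining wall = original − CR × time
t = 22.7 − 0.41*7 = 22.7 − 2.87 = 19.83 mm

19.83 mm


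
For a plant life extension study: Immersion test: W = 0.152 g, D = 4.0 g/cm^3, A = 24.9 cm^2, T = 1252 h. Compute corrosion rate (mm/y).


Apply the mm/y weight-loss relation: CR = 87600 * W / (D * A * T)
Numerator: 87600 * 0.152 = 13315.2
Denominator: 4.0 * 24.9 * 1252 = 124699.2
CR = 13315.2 / 124699.2 = 0.1068 mm/y

0.1068 mm/y


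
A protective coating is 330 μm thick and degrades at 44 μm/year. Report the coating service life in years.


Service life = thickness / degradation rate
Life = 330 / 44 = 7.5 years

7.5 years


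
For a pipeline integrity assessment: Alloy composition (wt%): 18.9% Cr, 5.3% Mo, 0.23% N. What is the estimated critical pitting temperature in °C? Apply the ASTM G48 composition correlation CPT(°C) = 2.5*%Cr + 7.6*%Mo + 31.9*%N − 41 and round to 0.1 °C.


Apply the ASTM G48 empirical CPT estimate: CPT(°C) = 2.5*%Cr + 7.6*%Mo + 31.9*%N − 41
2.5*18.9 = 47.25; 7.6*5.3 = 40.28; 31.9*0.23 = 7.337
CPT = 47.25 + 40.28 + 7.337 − 41 = 53.867 °C
Rounded to 0.1 °C: CPT ≈ 53.9 °C

53.9 °C


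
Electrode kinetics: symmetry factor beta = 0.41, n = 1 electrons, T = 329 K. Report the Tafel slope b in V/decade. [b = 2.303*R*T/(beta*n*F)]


Apply the Tafel slope relation: b = 2.303*R*T/(beta*n*F)
Numerator: 2.303 * 8.314 * 329 = 6299.41
Denominator: 0.41 * 1 * 96485 = 39558.85
b = 6299.41 / 39558.85 = 0.159 V/decade

0.159 V/decade


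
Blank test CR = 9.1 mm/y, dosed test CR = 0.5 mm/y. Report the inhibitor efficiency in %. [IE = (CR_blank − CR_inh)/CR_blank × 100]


Apply the inhibitor-efficiency definition: IE = (CR_blank − CR_inh)/CR_blank × 100
IE = (9.1 − 0.5) / 9.1 × 100
IE = 8.6 / 9.1 × 100 = 94.5 %

94.5 %


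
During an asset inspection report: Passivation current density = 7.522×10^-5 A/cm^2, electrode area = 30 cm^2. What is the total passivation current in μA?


I = i_pass * A, then convert A → μA (×10^6)
I = 7.522×10^-5 * 30 * 10^6 = 2256.6 μA

2256.6 μA


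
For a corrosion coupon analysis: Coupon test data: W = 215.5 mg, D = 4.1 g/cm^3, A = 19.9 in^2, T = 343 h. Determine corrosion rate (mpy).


Apply the mpy weight-loss relation: CR = 534 * W / (D * A * T)
Numerator: 534 * 215.5 = 115077.0
Denominator: 4.1 * 19.9 * 343 = 27985.37
CR = 115077.0 / 27985.37 = 4.112 mpy

4.112 mpy


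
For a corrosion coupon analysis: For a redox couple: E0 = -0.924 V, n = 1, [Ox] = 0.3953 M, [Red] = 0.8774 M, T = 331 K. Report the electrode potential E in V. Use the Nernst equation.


Apply the Nernst equation: E = E0 + (RT/nF)*ln([Ox]/[Red])
Step 1: RT/nF = 8.314*331/(1*96485) = 0.02852188 V
Step 2: [Ox]/[Red] = 0.3953/0.8774 = 0.450536
Step 3: ln(0.450536) = -0.797317
Step 4: correction = 0.02852188 * -0.797317 = -0.0227 V
E = -0.924 + -0.0227 = -0.9467 V

-0.9467 V


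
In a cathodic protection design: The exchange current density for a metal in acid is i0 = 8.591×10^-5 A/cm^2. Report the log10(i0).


i0 = 8.591×10^-5 A/cm^2
log10(i0) = -4.066

-4.066


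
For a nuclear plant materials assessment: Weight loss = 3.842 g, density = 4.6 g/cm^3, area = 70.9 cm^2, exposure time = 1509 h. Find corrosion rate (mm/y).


Apply the mm/y weight-loss relation: CR = 87600 * W / (D * A * T)
Numerator: 87600 * 3.842 = 336559.2
Denominator: 4.6 * 70.9 * 1509 = 492145.26
CR = 336559.2 / 492145.26 = 0.683862 mm/y

0.683862 mm/y


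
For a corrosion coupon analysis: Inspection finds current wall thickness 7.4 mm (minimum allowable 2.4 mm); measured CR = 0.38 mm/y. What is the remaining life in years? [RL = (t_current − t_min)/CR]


Apply the remaining-life relation: RL = (t_current − t_min) / CR
RL = (7.4 − 2.4) / 0.38 = 5.0 / 0.38 = 13.2 years

13.2 years


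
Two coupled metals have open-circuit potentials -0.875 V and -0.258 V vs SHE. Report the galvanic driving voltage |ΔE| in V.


Driving voltage is the absolute potential difference.
|ΔE| = |-0.875 − (-0.258)| = 0.617 V

0.617 V


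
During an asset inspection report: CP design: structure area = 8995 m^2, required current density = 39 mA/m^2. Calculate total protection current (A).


I = area * current density, then convert mA → A (÷1000)
I = 8995 * 39 / 1000 = 350.81 A

350.81 A


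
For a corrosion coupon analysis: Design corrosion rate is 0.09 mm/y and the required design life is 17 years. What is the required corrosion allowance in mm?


Corrosion allowance = CR × design life
CA = 0.09 * 17 = 1.53 mm

1.53 mm


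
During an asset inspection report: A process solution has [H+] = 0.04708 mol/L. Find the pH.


pH = −log10[H+]
pH = −log10(0.04708) = 1.33

1.33


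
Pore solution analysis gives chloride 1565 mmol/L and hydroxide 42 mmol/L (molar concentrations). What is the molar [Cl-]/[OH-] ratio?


Threshold parameter = [Cl-] / [OH-] (molar basis; both in mmol/L, so units cancel)
Ratio = 1565 / 42 = 37.26

37.26


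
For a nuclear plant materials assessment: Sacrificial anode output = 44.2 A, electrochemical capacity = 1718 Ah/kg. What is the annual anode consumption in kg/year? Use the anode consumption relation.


Annual consumption = current * hours per year / capacity
Rate = 44.2 * 8760 / 1718 = 225.4 kg/year

225.4 kg/year


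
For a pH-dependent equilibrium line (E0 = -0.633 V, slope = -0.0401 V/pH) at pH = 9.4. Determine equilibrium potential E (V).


Apply the Pourbaix line equation: E = E0 + slope*pH
E = -0.633 + (-0.0401)*9.4 = -0.633 + (-0.37694) = -1.00994 V
Rounded to 3 decimal places: E = -1.010 V

-1.010 V


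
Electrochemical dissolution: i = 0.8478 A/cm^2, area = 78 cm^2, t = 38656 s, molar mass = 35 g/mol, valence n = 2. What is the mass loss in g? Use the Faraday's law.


Apply Faraday's law: m = i*A*t*M / (n*F)
Total charge passed Q = i*A*t = 0.8478*78*38656 = 2556259.4304 C
m = Q*M/(n*F) = 2556259.4304*35/(2*96485) = 463.6424 g

463.6424 g


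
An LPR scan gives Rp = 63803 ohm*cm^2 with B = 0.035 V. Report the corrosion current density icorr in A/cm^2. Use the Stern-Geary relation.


Apply the Stern-Geary relation: icorr = B / Rp
icorr = 0.035 / 63803 = 5.486×10^-7 A/cm^2

5.486×10^-7 A/cm^2


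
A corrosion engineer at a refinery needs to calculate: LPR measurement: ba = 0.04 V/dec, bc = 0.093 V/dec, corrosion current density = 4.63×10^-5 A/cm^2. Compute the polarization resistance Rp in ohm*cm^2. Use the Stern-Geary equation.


Apply the Stern-Geary equation: Rp = ba*bc / (2.303*icorr*(ba+bc))
ba*bc = 0.04*0.093 = 0.00372
ba+bc = 0.133; 2.303*icorr*(ba+bc) = 2.303*4.63×10^-5*0.133 = 1.4181644×10^-5
Rp = 0.00372 / 1.4181644×10^-5 = 262.3 ohm*cm^2

262.3 ohm*cm^2


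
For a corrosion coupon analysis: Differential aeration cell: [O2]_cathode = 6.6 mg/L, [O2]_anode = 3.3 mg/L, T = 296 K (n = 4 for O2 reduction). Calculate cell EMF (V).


Apply the Nernst concentration-cell relation: E = (RT/nF)*ln(C_cathode/C_anode)
RT/nF = 8.314*296/(4*96485) = 0.00637649 V
ln(6.6/3.3) = 0.69315
E = 0.00637649 * 0.69315 = 0.00442 V

0.00442 V


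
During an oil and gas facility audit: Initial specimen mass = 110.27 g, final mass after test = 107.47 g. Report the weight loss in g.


Weight loss = initial − final
WL = 110.27 − 107.47 = 2.8 g

2.8 g


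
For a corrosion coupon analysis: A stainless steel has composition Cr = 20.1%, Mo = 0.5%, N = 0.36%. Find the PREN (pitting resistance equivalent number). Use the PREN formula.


Apply the PREN formula: PREN = Cr + 3.3*Mo + 16*N
PREN = 20.1 + 3.3*0.5 + 16*0.36
PREN = 20.1 + 1.65 + 5.76 = 27.51

27.51


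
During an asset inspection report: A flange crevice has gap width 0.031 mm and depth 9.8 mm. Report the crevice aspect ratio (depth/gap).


Aspect ratio = depth / gap
Ratio = 9.8 / 0.031 = 316.1

316.1


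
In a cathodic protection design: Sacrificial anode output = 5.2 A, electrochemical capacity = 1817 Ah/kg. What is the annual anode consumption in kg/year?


Annual consumption = current * hours per year / capacity
Rate = 5.2 * 8760 / 1817 = 25.1 kg/year

25.1 kg/year


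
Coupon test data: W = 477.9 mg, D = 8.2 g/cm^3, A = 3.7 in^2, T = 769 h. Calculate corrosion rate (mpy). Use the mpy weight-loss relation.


Apply the mpy weight-loss relation: CR = 534 * W / (D * A * T)
Numerator: 534 * 477.9 = 255198.6
Denominator: 8.2 * 3.7 * 769 = 23331.46
CR = 255198.6 / 23331.46 = 10.93796 mpy

10.93796 mpy


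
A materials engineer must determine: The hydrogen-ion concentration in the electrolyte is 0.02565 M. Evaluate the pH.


pH = −log10[H+]
pH = −log10(0.02565) = 1.59

1.59


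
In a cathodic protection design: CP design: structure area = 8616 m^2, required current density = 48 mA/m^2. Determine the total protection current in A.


I = area * current density, then convert mA → A (÷1000)
I = 8616 * 48 / 1000 = 413.57 A

413.57 A


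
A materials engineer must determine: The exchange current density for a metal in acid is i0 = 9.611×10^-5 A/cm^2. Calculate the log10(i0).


i0 = 9.611×10^-5 A/cm^2
log10(i0) = -4.017

-4.017


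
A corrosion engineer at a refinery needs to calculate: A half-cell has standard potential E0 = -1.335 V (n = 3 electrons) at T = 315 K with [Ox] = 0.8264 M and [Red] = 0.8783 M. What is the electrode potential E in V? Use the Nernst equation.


Apply the Nernst equation: E = E0 + (RT/nF)*ln([Ox]/[Red])
Step 1: RT/nF = 8.314*315/(3*96485) = 0.00904773 V
Step 2: [Ox]/[Red] = 0.8264/0.8783 = 0.940909
Step 3: ln(0.940909) = -0.060909
Step 4: correction = 0.00904773 * -0.060909 = -0.001 V
E = -1.335 + -0.001 = -1.336 V

-1.336 V


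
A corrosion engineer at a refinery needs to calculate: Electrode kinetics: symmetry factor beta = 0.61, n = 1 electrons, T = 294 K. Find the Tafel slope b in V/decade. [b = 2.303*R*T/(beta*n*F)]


Apply the Tafel slope relation: b = 2.303*R*T/(beta*n*F)
Numerator: 2.303 * 8.314 * 294 = 5629.26
Denominator: 0.61 * 1 * 96485 = 58855.85
b = 5629.26 / 58855.85 = 0.096 V/decade

0.096 V/decade


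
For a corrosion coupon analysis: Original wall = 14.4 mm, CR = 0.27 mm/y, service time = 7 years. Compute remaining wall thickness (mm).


Remaining wall = original − CR × time
t = 14.4 − 0.27*7 = 14.4 − 1.89 = 12.51 mm

12.51 mm


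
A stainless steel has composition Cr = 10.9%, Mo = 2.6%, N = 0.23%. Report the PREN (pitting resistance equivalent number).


Apply the PREN formula: PREN = Cr + 3.3*Mo + 16*N
PREN = 10.9 + 3.3*2.6 + 16*0.23
PREN = 10.9 + 8.58 + 3.68 = 23.16

23.16


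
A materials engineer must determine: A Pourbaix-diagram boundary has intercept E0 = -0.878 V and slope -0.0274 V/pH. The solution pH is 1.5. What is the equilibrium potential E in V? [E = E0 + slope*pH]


Apply the Pourbaix line equation: E = E0 + slope*pH
E = -0.878 + (-0.0274)*1.5 = -0.878 + (-0.0411) = -0.9191 V
Rounded to 4 decimal places: E = -0.9191 V

-0.9191 V


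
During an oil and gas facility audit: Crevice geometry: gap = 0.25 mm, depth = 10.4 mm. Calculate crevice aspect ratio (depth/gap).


Aspect ratio = depth / gap
Ratio = 10.4 / 0.25 = 41.6

41.6


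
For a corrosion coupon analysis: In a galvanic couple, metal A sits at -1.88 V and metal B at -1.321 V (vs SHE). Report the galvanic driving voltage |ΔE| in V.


Driving voltage is the absolute potential difference.
|ΔE| = |-1.88 − (-1.321)| = 0.559 V

0.559 V


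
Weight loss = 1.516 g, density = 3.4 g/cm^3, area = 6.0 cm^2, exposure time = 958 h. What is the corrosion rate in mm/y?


Apply the mm/y weight-loss relation: CR = 87600 * W / (D * A * T)
Numerator: 87600 * 1.516 = 132801.6
Denominator: 3.4 * 6.0 * 958 = 19543.2
CR = 132801.6 / 19543.2 = 6.7953 mm/y

6.7953 mm/y


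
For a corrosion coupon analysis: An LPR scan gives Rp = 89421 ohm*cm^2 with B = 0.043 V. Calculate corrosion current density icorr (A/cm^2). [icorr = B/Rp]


Apply the Stern-Geary relation: icorr = B / Rp
icorr = 0.043 / 89421 = 4.809×10^-7 A/cm^2

4.809×10^-7 A/cm^2


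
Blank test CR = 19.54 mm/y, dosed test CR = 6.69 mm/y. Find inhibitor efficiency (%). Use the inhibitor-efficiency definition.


Apply the inhibitor-efficiency definition: IE = (CR_blank − CR_inh)/CR_blank × 100
IE = (19.54 − 6.69) / 19.54 × 100
IE = 12.85 / 19.54 × 100 = 65.8 %

65.8 %


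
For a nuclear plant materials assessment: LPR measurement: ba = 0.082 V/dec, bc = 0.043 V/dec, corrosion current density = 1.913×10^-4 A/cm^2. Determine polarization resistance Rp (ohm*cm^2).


Apply the Stern-Geary equation: Rp = ba*bc / (2.303*icorr*(ba+bc))
ba*bc = 0.082*0.043 = 0.003526
ba+bc = 0.125; 2.303*icorr*(ba+bc) = 2.303*1.913×10^-4*0.125 = 5.5070487×10^-5
Rp = 0.003526 / 5.5070487×10^-5 = 64.03 ohm*cm^2

64.03 ohm*cm^2


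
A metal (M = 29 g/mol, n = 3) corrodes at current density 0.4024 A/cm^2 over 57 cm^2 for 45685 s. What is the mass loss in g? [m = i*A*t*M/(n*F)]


Apply Faraday's law: m = i*A*t*M / (n*F)
Total charge passed Q = i*A*t = 0.4024*57*45685 = 1047867.708 C
m = Q*M/(n*F) = 1047867.708*29/(3*96485) = 104.9841 g

104.9841 g


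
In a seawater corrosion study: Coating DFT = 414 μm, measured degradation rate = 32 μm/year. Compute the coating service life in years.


Service life = thickness / degradation rate
Life = 414 / 32 = 12.9 years

12.9 years


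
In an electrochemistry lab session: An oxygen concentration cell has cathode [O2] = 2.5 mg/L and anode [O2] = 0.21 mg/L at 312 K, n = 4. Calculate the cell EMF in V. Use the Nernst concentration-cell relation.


Apply the Nernst concentration-cell relation: E = (RT/nF)*ln(C_cathode/C_anode)
RT/nF = 8.314*312/(4*96485) = 0.00672117 V
ln(2.5/0.21) = 2.47694
E = 0.00672117 * 2.47694 = 0.01665 V

0.01665 V


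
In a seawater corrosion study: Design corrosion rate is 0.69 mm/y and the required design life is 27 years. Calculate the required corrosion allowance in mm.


Corrosion allowance = CR × design life
CA = 0.69 * 27 = 18.63 mm

18.63 mm


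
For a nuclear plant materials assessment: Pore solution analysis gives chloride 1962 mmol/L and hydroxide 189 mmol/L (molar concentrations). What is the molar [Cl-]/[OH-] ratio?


Threshold parameter = [Cl-] / [OH-] (molar basis; both in mmol/L, so units cancel)
Ratio = 1962 / 189 = 10.38

10.38


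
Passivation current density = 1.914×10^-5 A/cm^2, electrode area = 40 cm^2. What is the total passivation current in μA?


I = i_pass * A, then convert A → μA (×10^6)
I = 1.914×10^-5 * 40 * 10^6 = 765.6 μA

765.6 μA


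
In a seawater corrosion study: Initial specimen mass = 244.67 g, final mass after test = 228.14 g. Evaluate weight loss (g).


Weight loss = initial − final
WL = 244.67 − 228.14 = 16.53 g

16.53 g


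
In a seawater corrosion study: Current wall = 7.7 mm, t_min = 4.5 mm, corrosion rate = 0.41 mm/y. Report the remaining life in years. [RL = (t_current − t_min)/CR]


Apply the remaining-life relation: RL = (t_current − t_min) / CR
RL = (7.7 − 4.5) / 0.41 = 3.2 / 0.41 = 7.8 years

7.8 years


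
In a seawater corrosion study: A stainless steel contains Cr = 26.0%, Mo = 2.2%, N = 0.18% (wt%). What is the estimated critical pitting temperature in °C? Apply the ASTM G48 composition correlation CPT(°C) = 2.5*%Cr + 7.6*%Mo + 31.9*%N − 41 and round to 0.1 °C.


Apply the ASTM G48 empirical CPT estimate: CPT(°C) = 2.5*%Cr + 7.6*%Mo + 31.9*%N − 41
2.5*26.0 = 65; 7.6*2.2 = 16.72; 31.9*0.18 = 5.742
CPT = 65 + 16.72 + 5.742 − 41 = 46.462 °C
Rounded to 0.1 °C: CPT ≈ 46.5 °C

46.5 °C


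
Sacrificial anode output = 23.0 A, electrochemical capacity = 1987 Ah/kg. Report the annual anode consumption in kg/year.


Annual consumption = current * hours per year / capacity
Rate = 23.0 * 8760 / 1987 = 101.4 kg/year

101.4 kg/year


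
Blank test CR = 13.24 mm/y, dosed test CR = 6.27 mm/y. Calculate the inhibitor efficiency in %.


Apply the inhibitor-efficiency definition: IE = (CR_blank − CR_inh)/CR_blank × 100
IE = (13.24 − 6.27) / 13.24 × 100
IE = 6.97 / 13.24 × 100 = 52.6 %

52.6 %


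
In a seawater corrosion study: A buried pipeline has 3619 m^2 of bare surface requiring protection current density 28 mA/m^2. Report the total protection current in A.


I = area * current density, then convert mA → A (÷1000)
I = 3619 * 28 / 1000 = 101.33 A

101.33 A


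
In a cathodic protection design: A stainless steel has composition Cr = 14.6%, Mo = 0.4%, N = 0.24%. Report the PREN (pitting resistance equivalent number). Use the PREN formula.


Apply the PREN formula: PREN = Cr + 3.3*Mo + 16*N
PREN = 14.6 + 3.3*0.4 + 16*0.24
PREN = 14.6 + 1.32 + 3.84 = 19.76

19.76


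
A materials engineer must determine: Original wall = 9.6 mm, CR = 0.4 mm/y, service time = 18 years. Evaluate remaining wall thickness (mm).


Remaining wall = original − CR × time
t = 9.6 − 0.4*18 = 9.6 − 7.2 = 2.4 mm

2.4 mm


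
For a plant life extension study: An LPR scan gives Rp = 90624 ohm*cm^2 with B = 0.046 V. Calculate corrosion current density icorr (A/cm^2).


Apply the Stern-Geary relation: icorr = B / Rp
icorr = 0.046 / 90624 = 5.076×10^-7 A/cm^2

5.076×10^-7 A/cm^2


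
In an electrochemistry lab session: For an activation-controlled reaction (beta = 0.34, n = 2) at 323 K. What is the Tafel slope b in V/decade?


Apply the Tafel slope relation: b = 2.303*R*T/(beta*n*F)
Numerator: 2.303 * 8.314 * 323 = 6184.53
Denominator: 0.34 * 2 * 96485 = 65609.8
b = 6184.53 / 65609.8 = 0.0943 V/decade

0.0943 V/decade


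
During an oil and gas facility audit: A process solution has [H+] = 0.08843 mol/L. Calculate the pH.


pH = −log10[H+]
pH = −log10(0.08843) = 1.05

1.05


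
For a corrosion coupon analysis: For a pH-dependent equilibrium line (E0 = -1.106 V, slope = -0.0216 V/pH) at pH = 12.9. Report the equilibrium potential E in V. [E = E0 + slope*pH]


Apply the Pourbaix line equation: E = E0 + slope*pH
E = -1.106 + (-0.0216)*12.9 = -1.106 + (-0.27864) = -1.38464 V
Rounded to 4 decimal places: E = -1.3846 V

-1.3846 V


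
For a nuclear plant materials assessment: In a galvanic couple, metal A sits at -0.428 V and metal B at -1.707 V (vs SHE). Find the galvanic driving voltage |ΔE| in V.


Driving voltage is the absolute potential difference.
|ΔE| = |-0.428 − (-1.707)| = 1.279 V

1.279 V


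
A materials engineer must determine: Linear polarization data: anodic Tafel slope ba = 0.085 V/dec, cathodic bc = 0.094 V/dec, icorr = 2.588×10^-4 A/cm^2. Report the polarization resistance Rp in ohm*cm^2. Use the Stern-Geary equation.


Apply the Stern-Geary equation: Rp = ba*bc / (2.303*icorr*(ba+bc))
ba*bc = 0.085*0.094 = 0.00799
ba+bc = 0.179; 2.303*icorr*(ba+bc) = 2.303*2.588×10^-4*0.179 = 1.0668694×10^-4
Rp = 0.00799 / 1.0668694×10^-4 = 74.89 ohm*cm^2

74.89 ohm*cm^2


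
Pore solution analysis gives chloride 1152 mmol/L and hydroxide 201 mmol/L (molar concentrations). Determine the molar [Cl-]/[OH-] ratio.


Threshold parameter = [Cl-] / [OH-] (molar basis; both in mmol/L, so units cancel)
Ratio = 1152 / 201 = 5.73

5.73


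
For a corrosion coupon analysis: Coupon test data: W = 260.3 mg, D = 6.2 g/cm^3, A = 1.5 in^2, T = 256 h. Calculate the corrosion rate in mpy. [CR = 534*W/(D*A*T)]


Apply the mpy weight-loss relation: CR = 534 * W / (D * A * T)
Numerator: 534 * 260.3 = 139000.2
Denominator: 6.2 * 1.5 * 256 = 2380.8
CR = 139000.2 / 2380.8 = 58.384 mpy

58.384 mpy


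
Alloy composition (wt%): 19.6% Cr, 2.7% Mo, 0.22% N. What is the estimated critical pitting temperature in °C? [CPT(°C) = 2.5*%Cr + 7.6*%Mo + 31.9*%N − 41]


Apply the ASTM G48 empirical CPT estimate: CPT(°C) = 2.5*%Cr + 7.6*%Mo + 31.9*%N − 41
2.5*19.6 = 49; 7.6*2.7 = 20.52; 31.9*0.22 = 7.018
CPT = 49 + 20.52 + 7.018 − 41 = 35.538 °C
Rounded to 0.1 °C: CPT ≈ 35.5 °C

35.5 °C


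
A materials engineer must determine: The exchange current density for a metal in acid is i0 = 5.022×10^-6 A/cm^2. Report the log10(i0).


i0 = 5.022×10^-6 A/cm^2
log10(i0) = -5.299

-5.299


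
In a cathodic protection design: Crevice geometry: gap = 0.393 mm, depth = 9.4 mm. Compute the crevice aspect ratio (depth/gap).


Aspect ratio = depth / gap
Ratio = 9.4 / 0.393 = 23.9

23.9


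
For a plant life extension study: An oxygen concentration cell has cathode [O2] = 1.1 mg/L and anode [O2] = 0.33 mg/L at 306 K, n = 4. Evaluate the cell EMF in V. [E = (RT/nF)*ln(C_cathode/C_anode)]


Apply the Nernst concentration-cell relation: E = (RT/nF)*ln(C_cathode/C_anode)
RT/nF = 8.314*306/(4*96485) = 0.00659192 V
ln(1.1/0.33) = 1.20397
E = 0.00659192 * 1.20397 = 0.00794 V

0.00794 V


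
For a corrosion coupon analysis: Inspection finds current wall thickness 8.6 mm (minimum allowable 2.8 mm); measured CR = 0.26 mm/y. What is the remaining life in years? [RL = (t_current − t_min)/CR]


Apply the remaining-life relation: RL = (t_current − t_min) / CR
RL = (8.6 − 2.8) / 0.26 = 5.8 / 0.26 = 22.3 years

22.3 years


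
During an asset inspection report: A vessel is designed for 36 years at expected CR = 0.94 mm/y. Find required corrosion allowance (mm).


Corrosion allowance = CR × design life
CA = 0.94 * 36 = 33.84 mm

33.84 mm


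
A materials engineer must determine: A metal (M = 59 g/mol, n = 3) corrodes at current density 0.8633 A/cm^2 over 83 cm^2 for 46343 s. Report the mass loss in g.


Apply Faraday's law: m = i*A*t*M / (n*F)
Total charge passed Q = i*A*t = 0.8633*83*46343 = 3320656.6877 C
m = Q*M/(n*F) = 3320656.6877*59/(3*96485) = 676.8539 g

676.8539 g


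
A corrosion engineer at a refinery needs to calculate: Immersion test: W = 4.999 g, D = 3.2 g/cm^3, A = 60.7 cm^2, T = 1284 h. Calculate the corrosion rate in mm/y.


Apply the mm/y weight-loss relation: CR = 87600 * W / (D * A * T)
Numerator: 87600 * 4.999 = 437912.4
Denominator: 3.2 * 60.7 * 1284 = 249404.16
CR = 437912.4 / 249404.16 = 1.75583 mm/y

1.75583 mm/y


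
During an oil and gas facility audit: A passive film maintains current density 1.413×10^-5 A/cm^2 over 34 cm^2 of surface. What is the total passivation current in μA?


I = i_pass * A, then convert A → μA (×10^6)
I = 1.413×10^-5 * 34 * 10^6 = 480.42 μA

480.42 μA


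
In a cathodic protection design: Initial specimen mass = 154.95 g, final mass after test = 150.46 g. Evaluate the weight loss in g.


Weight loss = initial − final
WL = 154.95 − 150.46 = 4.49 g

4.49 g


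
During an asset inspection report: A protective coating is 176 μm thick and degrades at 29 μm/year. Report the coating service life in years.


Service life = thickness / degradation rate
Life = 176 / 29 = 6.1 years

6.1 years


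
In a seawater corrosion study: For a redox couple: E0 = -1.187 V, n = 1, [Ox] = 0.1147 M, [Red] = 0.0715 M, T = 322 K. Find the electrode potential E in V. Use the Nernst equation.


Apply the Nernst equation: E = E0 + (RT/nF)*ln([Ox]/[Red])
Step 1: RT/nF = 8.314*322/(1*96485) = 0.02774636 V
Step 2: [Ox]/[Red] = 0.1147/0.0715 = 1.604196
Step 3: ln(1.604196) = 0.472623
Step 4: correction = 0.02774636 * 0.472623 = 0.013 V
E = -1.187 + 0.013 = -1.174 V

-1.174 V


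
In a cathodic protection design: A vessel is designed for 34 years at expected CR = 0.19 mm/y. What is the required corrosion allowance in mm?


Corrosion allowance = CR × design life
CA = 0.19 * 34 = 6.46 mm

6.46 mm


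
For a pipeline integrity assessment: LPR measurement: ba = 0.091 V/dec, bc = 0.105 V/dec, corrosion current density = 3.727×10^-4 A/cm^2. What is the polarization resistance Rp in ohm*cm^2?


Apply the Stern-Geary equation: Rp = ba*bc / (2.303*icorr*(ba+bc))
ba*bc = 0.091*0.105 = 0.009555
ba+bc = 0.196; 2.303*icorr*(ba+bc) = 2.303*3.727×10^-4*0.196 = 1.6823231×10^-4
Rp = 0.009555 / 1.6823231×10^-4 = 56.8 ohm*cm^2

56.8 ohm*cm^2


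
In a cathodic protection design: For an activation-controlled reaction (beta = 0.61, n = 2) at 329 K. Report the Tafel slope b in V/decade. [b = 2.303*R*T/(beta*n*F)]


Apply the Tafel slope relation: b = 2.303*R*T/(beta*n*F)
Numerator: 2.303 * 8.314 * 329 = 6299.41
Denominator: 0.61 * 2 * 96485 = 117711.7
b = 6299.41 / 117711.7 = 0.054 V/decade

0.054 V/decade


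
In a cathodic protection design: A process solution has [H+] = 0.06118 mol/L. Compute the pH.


pH = −log10[H+]
pH = −log10(0.06118) = 1.21

1.21


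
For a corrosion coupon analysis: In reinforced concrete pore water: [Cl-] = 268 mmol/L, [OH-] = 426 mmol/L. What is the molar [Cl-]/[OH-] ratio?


Threshold parameter = [Cl-] / [OH-] (molar basis; both in mmol/L, so units cancel)
Ratio = 268 / 426 = 0.63

0.63


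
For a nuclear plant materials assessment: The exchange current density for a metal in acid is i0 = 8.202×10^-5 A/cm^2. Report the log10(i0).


i0 = 8.202×10^-5 A/cm^2
log10(i0) = -4.086

-4.086


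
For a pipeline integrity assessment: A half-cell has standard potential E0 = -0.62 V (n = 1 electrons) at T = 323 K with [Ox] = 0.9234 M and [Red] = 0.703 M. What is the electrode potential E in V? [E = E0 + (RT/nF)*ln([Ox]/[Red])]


Apply the Nernst equation: E = E0 + (RT/nF)*ln([Ox]/[Red])
Step 1: RT/nF = 8.314*323/(1*96485) = 0.02783253 V
Step 2: [Ox]/[Red] = 0.9234/0.703 = 1.313514
Step 3: ln(1.313514) = 0.272706
Step 4: correction = 0.02783253 * 0.272706 = 0.0076 V
E = -0.62 + 0.0076 = -0.6124 V

-0.6124 V


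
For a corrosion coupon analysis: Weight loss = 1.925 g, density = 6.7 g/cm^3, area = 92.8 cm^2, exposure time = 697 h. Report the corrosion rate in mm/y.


Apply the mm/y weight-loss relation: CR = 87600 * W / (D * A * T)
Numerator: 87600 * 1.925 = 168630.0
Denominator: 6.7 * 92.8 * 697 = 433366.72
CR = 168630.0 / 433366.72 = 0.38912 mm/y

0.38912 mm/y


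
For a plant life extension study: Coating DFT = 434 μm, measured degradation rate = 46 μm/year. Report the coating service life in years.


Service life = thickness / degradation rate
Life = 434 / 46 = 9.4 years

9.4 years


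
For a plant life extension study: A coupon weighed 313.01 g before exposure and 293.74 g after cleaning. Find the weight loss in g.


Weight loss = initial − final
WL = 313.01 − 293.74 = 19.27 g

19.27 g


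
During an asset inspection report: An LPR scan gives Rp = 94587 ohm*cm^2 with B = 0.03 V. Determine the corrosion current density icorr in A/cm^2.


Apply the Stern-Geary relation: icorr = B / Rp
icorr = 0.03 / 94587 = 3.172×10^-7 A/cm^2

3.172×10^-7 A/cm^2


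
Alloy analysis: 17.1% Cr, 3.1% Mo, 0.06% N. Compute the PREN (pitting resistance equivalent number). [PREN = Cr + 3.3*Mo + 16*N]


Apply the PREN formula: PREN = Cr + 3.3*Mo + 16*N
PREN = 17.1 + 3.3*3.1 + 16*0.06
PREN = 17.1 + 10.23 + 0.96 = 28.29

28.29


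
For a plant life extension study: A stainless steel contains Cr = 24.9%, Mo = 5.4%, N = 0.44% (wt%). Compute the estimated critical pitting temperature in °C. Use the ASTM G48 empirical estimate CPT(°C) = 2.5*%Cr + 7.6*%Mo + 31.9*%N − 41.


Apply the ASTM G48 empirical CPT estimate: CPT(°C) = 2.5*%Cr + 7.6*%Mo + 31.9*%N − 41
2.5*24.9 = 62.25; 7.6*5.4 = 41.04; 31.9*0.44 = 14.036
CPT = 62.25 + 41.04 + 14.036 − 41 = 76.326 °C
Rounded to 0.1 °C: CPT ≈ 76.3 °C

76.3 °C


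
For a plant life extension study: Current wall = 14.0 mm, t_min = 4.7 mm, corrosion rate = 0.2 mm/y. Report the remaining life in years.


Apply the remaining-life relation: RL = (t_current − t_min) / CR
RL = (14.0 − 4.7) / 0.2 = 9.3 / 0.2 = 46.5 years

46.5 years


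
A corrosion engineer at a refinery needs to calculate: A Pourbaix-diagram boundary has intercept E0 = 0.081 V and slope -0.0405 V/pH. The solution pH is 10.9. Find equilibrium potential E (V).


Apply the Pourbaix line equation: E = E0 + slope*pH
E = 0.081 + (-0.0405)*10.9 = 0.081 + (-0.44145) = -0.36045 V
Rounded to 4 decimal places: E = -0.3605 V

-0.3605 V


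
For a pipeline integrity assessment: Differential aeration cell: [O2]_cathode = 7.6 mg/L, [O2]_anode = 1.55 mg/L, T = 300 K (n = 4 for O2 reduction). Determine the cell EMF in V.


Apply the Nernst concentration-cell relation: E = (RT/nF)*ln(C_cathode/C_anode)
RT/nF = 8.314*300/(4*96485) = 0.00646266 V
ln(7.6/1.55) = 1.58989
E = 0.00646266 * 1.58989 = 0.01027 V

0.01027 V


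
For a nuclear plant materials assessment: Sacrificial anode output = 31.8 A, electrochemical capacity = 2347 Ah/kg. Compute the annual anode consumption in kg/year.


Annual consumption = current * hours per year / capacity
Rate = 31.8 * 8760 / 2347 = 118.7 kg/year

118.7 kg/year


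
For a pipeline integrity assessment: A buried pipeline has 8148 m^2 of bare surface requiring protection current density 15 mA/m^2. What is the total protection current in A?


I = area * current density, then convert mA → A (÷1000)
I = 8148 * 15 / 1000 = 122.22 A

122.22 A


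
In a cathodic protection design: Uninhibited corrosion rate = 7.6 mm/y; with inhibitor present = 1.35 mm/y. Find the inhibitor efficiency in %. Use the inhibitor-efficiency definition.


Apply the inhibitor-efficiency definition: IE = (CR_blank − CR_inh)/CR_blank × 100
IE = (7.6 − 1.35) / 7.6 × 100
IE = 6.25 / 7.6 × 100 = 82.2 %

82.2 %


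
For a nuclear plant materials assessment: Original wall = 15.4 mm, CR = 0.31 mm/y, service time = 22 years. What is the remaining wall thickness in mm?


Remaining wall = original − CR × time
t = 15.4 − 0.31*22 = 15.4 − 6.82 = 8.58 mm

8.58 mm


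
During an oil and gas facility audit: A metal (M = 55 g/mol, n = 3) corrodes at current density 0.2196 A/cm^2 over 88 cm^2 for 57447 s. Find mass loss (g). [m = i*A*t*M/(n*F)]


Apply Faraday's law: m = i*A*t*M / (n*F)
Total charge passed Q = i*A*t = 0.2196*88*57447 = 1110151.7856 C
m = Q*M/(n*F) = 1110151.7856*55/(3*96485) = 210.942 g

210.942 g


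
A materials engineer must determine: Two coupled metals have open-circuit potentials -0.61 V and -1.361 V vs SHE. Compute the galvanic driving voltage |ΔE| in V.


Driving voltage is the absolute potential difference.
|ΔE| = |-0.61 − (-1.361)| = 0.751 V

0.751 V


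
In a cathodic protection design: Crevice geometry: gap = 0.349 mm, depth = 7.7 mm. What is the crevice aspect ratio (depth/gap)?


Aspect ratio = depth / gap
Ratio = 7.7 / 0.349 = 22.1

22.1


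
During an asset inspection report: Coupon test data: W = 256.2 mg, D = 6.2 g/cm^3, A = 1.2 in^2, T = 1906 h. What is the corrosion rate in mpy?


Apply the mpy weight-loss relation: CR = 534 * W / (D * A * T)
Numerator: 534 * 256.2 = 136810.8
Denominator: 6.2 * 1.2 * 1906 = 14180.64
CR = 136810.8 / 14180.64 = 9.6477 mpy

9.6477 mpy


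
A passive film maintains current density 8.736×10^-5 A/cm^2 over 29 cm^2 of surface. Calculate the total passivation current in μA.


I = i_pass * A, then convert A → μA (×10^6)
I = 8.736×10^-5 * 29 * 10^6 = 2533.44 μA

2533.44 μA


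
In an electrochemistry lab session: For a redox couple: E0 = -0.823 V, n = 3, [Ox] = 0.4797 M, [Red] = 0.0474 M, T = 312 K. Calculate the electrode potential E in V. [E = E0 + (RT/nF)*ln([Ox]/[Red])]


Apply the Nernst equation: E = E0 + (RT/nF)*ln([Ox]/[Red])
Step 1: RT/nF = 8.314*312/(3*96485) = 0.00896156 V
Step 2: [Ox]/[Red] = 0.4797/0.0474 = 10.120253
Step 3: ln(10.120253) = 2.314539
Step 4: correction = 0.00896156 * 2.314539 = 0.021 V
E = -0.823 + 0.021 = -0.802 V

-0.802 V


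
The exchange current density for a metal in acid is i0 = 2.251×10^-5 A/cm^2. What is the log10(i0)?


i0 = 2.251×10^-5 A/cm^2
log10(i0) = -4.648

-4.648


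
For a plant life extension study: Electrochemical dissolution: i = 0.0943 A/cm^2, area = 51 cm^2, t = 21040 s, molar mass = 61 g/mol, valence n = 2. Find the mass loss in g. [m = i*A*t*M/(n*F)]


Apply Faraday's law: m = i*A*t*M / (n*F)
Total charge passed Q = i*A*t = 0.0943*51*21040 = 101187.672 C
m = Q*M/(n*F) = 101187.672*61/(2*96485) = 31.9866 g

31.9866 g


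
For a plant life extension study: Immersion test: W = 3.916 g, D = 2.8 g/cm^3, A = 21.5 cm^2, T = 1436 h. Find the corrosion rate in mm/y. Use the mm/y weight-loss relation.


Apply the mm/y weight-loss relation: CR = 87600 * W / (D * A * T)
Numerator: 87600 * 3.916 = 343041.6
Denominator: 2.8 * 21.5 * 1436 = 86447.2
CR = 343041.6 / 86447.2 = 3.9682 mm/y

3.9682 mm/y


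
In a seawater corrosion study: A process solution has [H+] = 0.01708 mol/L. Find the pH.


pH = −log10[H+]
pH = −log10(0.01708) = 1.77

1.77


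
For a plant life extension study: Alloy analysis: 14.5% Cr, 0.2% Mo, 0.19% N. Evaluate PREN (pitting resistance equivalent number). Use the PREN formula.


Apply the PREN formula: PREN = Cr + 3.3*Mo + 16*N
PREN = 14.5 + 3.3*0.2 + 16*0.19
PREN = 14.5 + 0.66 + 3.04 = 18.2

18.2


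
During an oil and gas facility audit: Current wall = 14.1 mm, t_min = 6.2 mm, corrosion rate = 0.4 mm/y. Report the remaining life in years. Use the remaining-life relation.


Apply the remaining-life relation: RL = (t_current − t_min) / CR
RL = (14.1 − 6.2) / 0.4 = 7.9 / 0.4 = 19.8 years

19.8 years


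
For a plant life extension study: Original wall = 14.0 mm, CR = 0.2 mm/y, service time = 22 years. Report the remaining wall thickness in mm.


Remaining wall = original − CR × time
t = 14.0 − 0.2*22 = 14.0 − 4.4 = 9.6 mm

9.6 mm


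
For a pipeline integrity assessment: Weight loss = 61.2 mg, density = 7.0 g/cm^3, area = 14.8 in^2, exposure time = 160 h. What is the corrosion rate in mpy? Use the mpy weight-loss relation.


Apply the mpy weight-loss relation: CR = 534 * W / (D * A * T)
Numerator: 534 * 61.2 = 32680.8
Denominator: 7.0 * 14.8 * 160 = 16576.0
CR = 32680.8 / 16576.0 = 1.9716 mpy

1.9716 mpy


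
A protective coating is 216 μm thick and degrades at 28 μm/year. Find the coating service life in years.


Service life = thickness / degradation rate
Life = 216 / 28 = 7.7 years

7.7 years


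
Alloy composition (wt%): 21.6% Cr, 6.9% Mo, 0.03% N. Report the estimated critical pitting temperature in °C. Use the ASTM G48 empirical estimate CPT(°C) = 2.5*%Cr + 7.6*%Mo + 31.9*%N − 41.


Apply the ASTM G48 empirical CPT estimate: CPT(°C) = 2.5*%Cr + 7.6*%Mo + 31.9*%N − 41
2.5*21.6 = 54; 7.6*6.9 = 52.44; 31.9*0.03 = 0.957
CPT = 54 + 52.44 + 0.957 − 41 = 66.397 °C
Rounded to 0.1 °C: CPT ≈ 66.4 °C

66.4 °C


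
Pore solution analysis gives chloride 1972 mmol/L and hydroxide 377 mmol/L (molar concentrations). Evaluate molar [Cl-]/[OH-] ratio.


Threshold parameter = [Cl-] / [OH-] (molar basis; both in mmol/L, so units cancel)
Ratio = 1972 / 377 = 5.23

5.23


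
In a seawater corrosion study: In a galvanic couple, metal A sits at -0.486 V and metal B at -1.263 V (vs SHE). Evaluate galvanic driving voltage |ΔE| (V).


Driving voltage is the absolute potential difference.
|ΔE| = |-0.486 − (-1.263)| = 0.777 V

0.777 V


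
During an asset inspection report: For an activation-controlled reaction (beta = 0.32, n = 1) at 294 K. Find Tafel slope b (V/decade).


Apply the Tafel slope relation: b = 2.303*R*T/(beta*n*F)
Numerator: 2.303 * 8.314 * 294 = 5629.26
Denominator: 0.32 * 1 * 96485 = 30875.2
b = 5629.26 / 30875.2 = 0.182 V/decade

0.182 V/decade


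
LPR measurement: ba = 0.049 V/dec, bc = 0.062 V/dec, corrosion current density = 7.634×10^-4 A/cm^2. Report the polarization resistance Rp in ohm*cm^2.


Apply the Stern-Geary equation: Rp = ba*bc / (2.303*icorr*(ba+bc))
ba*bc = 0.049*0.062 = 0.003038
ba+bc = 0.111; 2.303*icorr*(ba+bc) = 2.303*7.634×10^-4*0.111 = 1.9515023×10^-4
Rp = 0.003038 / 1.9515023×10^-4 = 15.57 ohm*cm^2

15.57 ohm*cm^2


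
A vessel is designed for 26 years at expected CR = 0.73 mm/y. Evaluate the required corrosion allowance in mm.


Corrosion allowance = CR × design life
CA = 0.73 * 26 = 18.98 mm

18.98 mm


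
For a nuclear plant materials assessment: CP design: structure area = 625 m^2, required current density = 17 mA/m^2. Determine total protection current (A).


I = area * current density, then convert mA → A (÷1000)
I = 625 * 17 / 1000 = 10.63 A

10.63 A


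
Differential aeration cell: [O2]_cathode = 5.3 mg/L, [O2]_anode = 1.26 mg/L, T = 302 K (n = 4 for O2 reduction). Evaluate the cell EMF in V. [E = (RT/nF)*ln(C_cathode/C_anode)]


Apply the Nernst concentration-cell relation: E = (RT/nF)*ln(C_cathode/C_anode)
RT/nF = 8.314*302/(4*96485) = 0.00650575 V
ln(5.3/1.26) = 1.4366
E = 0.00650575 * 1.4366 = 0.00935 V

0.00935 V


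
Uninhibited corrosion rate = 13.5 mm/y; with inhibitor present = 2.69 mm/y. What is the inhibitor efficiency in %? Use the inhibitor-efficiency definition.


Apply the inhibitor-efficiency definition: IE = (CR_blank − CR_inh)/CR_blank × 100
IE = (13.5 − 2.69) / 13.5 × 100
IE = 10.81 / 13.5 × 100 = 80.1 %

80.1 %


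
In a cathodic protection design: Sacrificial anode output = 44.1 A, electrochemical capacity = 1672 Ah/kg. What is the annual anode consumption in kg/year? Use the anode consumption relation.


Annual consumption = current * hours per year / capacity
Rate = 44.1 * 8760 / 1672 = 231.1 kg/year

231.1 kg/year


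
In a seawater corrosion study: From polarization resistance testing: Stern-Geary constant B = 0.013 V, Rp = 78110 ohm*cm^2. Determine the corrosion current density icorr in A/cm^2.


Apply the Stern-Geary relation: icorr = B / Rp
icorr = 0.013 / 78110 = 1.664×10^-7 A/cm^2

1.664×10^-7 A/cm^2


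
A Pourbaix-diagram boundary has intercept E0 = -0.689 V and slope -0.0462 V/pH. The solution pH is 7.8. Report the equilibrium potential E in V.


Apply the Pourbaix line equation: E = E0 + slope*pH
E = -0.689 + (-0.0462)*7.8 = -0.689 + (-0.36036) = -1.04936 V
Rounded to 4 decimal places: E = -1.0494 V

-1.0494 V


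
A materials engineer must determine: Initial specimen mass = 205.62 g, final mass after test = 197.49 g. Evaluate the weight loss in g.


Weight loss = initial − final
WL = 205.62 − 197.49 = 8.13 g

8.13 g


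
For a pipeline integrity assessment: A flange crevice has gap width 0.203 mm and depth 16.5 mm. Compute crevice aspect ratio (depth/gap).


Aspect ratio = depth / gap
Ratio = 16.5 / 0.203 = 81.3

81.3


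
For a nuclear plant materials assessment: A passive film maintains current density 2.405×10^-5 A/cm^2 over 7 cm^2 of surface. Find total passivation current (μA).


I = i_pass * A, then convert A → μA (×10^6)
I = 2.405×10^-5 * 7 * 10^6 = 168.35 μA

168.35 μA


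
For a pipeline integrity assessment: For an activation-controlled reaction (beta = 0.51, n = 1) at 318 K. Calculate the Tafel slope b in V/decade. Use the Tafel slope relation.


Apply the Tafel slope relation: b = 2.303*R*T/(beta*n*F)
Numerator: 2.303 * 8.314 * 318 = 6088.79
Denominator: 0.51 * 1 * 96485 = 49207.35
b = 6088.79 / 49207.35 = 0.1237 V/decade

0.1237 V/decade


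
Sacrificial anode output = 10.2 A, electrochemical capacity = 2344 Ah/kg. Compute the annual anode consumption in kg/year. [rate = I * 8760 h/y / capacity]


Annual consumption = current * hours per year / capacity
Rate = 10.2 * 8760 / 2344 = 38.1 kg/year

38.1 kg/year


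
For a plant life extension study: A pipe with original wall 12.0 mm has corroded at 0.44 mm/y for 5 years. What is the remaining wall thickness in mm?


Remaining wall = original − CR × time
t = 12.0 − 0.44*5 = 12.0 − 2.2 = 9.8 mm

9.8 mm
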